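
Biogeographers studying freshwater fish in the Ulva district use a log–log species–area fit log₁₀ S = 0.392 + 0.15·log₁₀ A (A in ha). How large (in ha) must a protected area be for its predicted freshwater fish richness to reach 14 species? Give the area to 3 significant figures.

107000 ha

14 = 2.466 × A^0.15  ⇒  A^0.15 = 14/2.466 = 5.677
ln A = ln(5.677) / 0.15 = 1.7364 / 0.15 = 11.5763
A = e^11.5763 ≈ 106542 ha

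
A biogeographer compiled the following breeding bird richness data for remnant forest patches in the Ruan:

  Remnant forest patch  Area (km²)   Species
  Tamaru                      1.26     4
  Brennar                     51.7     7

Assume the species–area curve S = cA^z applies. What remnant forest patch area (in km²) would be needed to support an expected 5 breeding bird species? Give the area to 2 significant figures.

5.5 km²

z = ln(7/4) / ln(51.7/1.26) = 0.5596 / 3.7143 = 0.1507
c = 4 / 1.26^0.1507 = 4 / 1.035 = 3.863
A = (5/3.863)^(1/0.1507) ⇒ ln A = ln(1.294)/0.1507 = 1.7122
A = e^1.7122 ≈ 5.541 km²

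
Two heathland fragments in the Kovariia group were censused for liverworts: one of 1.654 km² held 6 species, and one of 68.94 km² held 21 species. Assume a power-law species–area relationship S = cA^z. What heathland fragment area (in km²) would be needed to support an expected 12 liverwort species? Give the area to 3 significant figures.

13.0 km²

z = ln(21/6) / ln(68.94/1.654) = 1.2528 / 3.7300 = 0.3359
c = 6 / 1.654^0.3359 = 6 / 1.184 = 5.067
A = (12/5.067)^(1/0.3359) ⇒ ln A = ln(2.368)/0.3359 = 2.5670
A = e^2.5670 ≈ 13.03 km²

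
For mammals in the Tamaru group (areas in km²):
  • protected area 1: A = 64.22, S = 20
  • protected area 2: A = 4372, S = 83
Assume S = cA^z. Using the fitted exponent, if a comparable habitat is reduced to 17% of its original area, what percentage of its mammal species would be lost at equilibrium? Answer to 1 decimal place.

z = ln(83/20) / ln(4372/64.22) = 1.4231 / 4.2207 = 0.3372
S_new/S_old = (A_new/A_old)^z = 0.17^0.3372 = exp(0.3372 × -1.7720) = 0.5502
Fraction lost = 1 − 0.5502 = 0.4498

45.0%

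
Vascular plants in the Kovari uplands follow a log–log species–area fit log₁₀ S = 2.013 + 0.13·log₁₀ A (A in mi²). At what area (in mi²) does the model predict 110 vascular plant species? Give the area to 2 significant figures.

1.7 mi²

110 = 103 × A^0.13  ⇒  A^0.13 = 110/103 = 1.068
ln A = ln(1.068) / 0.13 = 0.0654 / 0.13 = 0.5029
A = e^0.5029 ≈ 1.654 mi²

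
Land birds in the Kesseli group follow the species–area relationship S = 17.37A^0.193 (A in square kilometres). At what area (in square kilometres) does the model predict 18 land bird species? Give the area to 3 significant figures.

1.20 square kilometres

18 = 17.37 × A^0.193  ⇒  A^0.193 = 18/17.37 = 1.036
ln A = ln(1.036) / 0.193 = 0.0356 / 0.193 = 0.1846
A = e^0.1846 ≈ 1.203 square kilometres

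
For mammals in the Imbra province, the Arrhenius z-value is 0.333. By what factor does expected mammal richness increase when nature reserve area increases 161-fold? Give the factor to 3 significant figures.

5.43

S₂/S₁ = (A₂/A₁)^z = 161^0.333
ln(S₂/S₁) = 0.333 × ln 161 = 0.333 × 5.0814 = 1.6921
S₂/S₁ = e^1.6921 ≈ 5.431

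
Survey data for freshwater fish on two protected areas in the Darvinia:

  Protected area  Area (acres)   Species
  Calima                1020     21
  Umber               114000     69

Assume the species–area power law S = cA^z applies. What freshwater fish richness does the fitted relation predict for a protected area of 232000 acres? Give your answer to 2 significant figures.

83

z = ln(69/21) / ln(114000/1020) = 1.1896 / 4.7164 = 0.2522
c = 21 / 1020^0.2522 = 21 / 5.739 = 3.659
S₃ = 3.659 × 232000^0.2522 = 3.659 × 22.56 ≈ 82.54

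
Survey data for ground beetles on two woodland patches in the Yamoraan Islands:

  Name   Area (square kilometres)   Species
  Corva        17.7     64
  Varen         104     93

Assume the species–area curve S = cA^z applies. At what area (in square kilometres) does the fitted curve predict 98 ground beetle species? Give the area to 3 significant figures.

z = ln(93/64) / ln(104/17.7) = 0.3737 / 1.7708 = 0.2110
c = 64 / 17.7^0.2110 = 64 / 1.834 = 34.9
A = (98/34.9)^(1/0.2110) ⇒ ln A = ln(2.808)/0.2110 = 4.8925
A = e^4.8925 ≈ 133.3 square kilometres

133 square kilometres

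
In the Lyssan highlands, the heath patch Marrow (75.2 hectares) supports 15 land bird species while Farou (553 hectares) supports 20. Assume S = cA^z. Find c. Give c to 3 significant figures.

z = ln(S₂/S₁) / ln(A₂/A₁) = ln(20/15) / ln(553/75.2) = 0.2877 / 1.9952 = 0.1442
c = S₁ / A₁^z = 15 / 75.2^0.1442 = 15 / 1.864 = 8.046

8.05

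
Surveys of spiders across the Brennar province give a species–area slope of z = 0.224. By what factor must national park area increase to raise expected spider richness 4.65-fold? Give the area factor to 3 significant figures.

(A₂/A₁)^0.224 = 4.65, so A₂/A₁ = 4.65^(1/0.224) = 4.65^4.464
ln(A₂/A₁) = ln 4.65 / 0.224 = 1.5369 / 0.224 = 6.8610
A₂/A₁ = e^6.8610 ≈ 954.3

954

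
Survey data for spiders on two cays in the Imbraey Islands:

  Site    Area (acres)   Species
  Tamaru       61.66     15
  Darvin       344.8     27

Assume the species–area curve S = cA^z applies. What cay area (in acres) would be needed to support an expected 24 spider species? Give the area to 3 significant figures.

244 acres

z = ln(27/15) / ln(344.8/61.66) = 0.5878 / 1.7213 = 0.3415
c = 15 / 61.66^0.3415 = 15 / 4.085 = 3.672
A = (24/3.672)^(1/0.3415) ⇒ ln A = ln(6.537)/0.3415 = 5.4980
A = e^5.4980 ≈ 244.2 acres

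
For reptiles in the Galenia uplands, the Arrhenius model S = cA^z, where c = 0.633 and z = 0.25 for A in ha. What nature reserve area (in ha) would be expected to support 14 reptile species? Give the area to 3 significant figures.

239000 ha

14 = 0.633 × A^0.25  ⇒  A^0.25 = 14/0.633 = 22.12
ln A = ln(22.12) / 0.25 = 3.0963 / 0.25 = 12.3854
A = e^12.3854 ≈ 239275 ha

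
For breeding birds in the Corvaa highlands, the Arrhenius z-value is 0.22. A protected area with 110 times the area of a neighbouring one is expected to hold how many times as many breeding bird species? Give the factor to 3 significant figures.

2.81

S₂/S₁ = (A₂/A₁)^z = 110^0.22
ln(S₂/S₁) = 0.22 × ln 110 = 0.22 × 4.7005 = 1.0341
S₂/S₁ = e^1.0341 ≈ 2.813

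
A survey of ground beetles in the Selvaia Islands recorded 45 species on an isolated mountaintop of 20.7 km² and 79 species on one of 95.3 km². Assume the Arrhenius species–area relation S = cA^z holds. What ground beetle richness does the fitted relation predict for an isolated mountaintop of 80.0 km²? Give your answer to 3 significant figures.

74.1

z = ln(79/45) / ln(95.3/20.7) = 0.5628 / 1.5269 = 0.3686
c = 45 / 20.7^0.3686 = 45 / 3.055 = 14.73
S₃ = 14.73 × 80^0.3686 = 14.73 × 5.029 ≈ 74.07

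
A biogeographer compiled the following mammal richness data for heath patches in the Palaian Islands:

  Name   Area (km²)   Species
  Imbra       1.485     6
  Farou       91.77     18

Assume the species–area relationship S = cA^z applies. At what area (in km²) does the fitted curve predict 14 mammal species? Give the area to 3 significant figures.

z = ln(18/6) / ln(91.77/1.485) = 1.0986 / 4.1239 = 0.2664
c = 6 / 1.485^0.2664 = 6 / 1.111 = 5.4
A = (14/5.4)^(1/0.2664) ⇒ ln A = ln(2.593)/0.2664 = 3.5759
A = e^3.5759 ≈ 35.73 km²

35.7 km²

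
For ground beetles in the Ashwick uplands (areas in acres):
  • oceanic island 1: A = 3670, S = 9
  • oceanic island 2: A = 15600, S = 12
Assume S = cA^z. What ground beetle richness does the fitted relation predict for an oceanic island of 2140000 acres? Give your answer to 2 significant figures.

z = ln(12/9) / ln(15600/3670) = 0.2877 / 1.4471 = 0.1988
c = 9 / 3670^0.1988 = 9 / 5.113 = 1.76
S₃ = 1.76 × 2140000^0.1988 = 1.76 × 18.13 ≈ 31.92

32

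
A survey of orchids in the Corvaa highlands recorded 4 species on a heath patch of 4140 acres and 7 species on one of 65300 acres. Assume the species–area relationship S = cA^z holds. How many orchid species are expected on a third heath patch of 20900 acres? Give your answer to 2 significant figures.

5.6

z = ln(7/4) / ln(65300/4140) = 0.5596 / 2.7583 = 0.2029
c = 4 / 4140^0.2029 = 4 / 5.418 = 0.7383
S₃ = 0.7383 × 20900^0.2029 = 0.7383 × 7.525 ≈ 5.555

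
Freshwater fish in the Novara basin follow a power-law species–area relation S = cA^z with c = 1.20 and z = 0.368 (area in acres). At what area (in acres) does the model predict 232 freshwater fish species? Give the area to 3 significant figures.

232 = 1.2 × A^0.368  ⇒  A^0.368 = 232/1.2 = 193.3
ln A = ln(193.3) / 0.368 = 5.2644 / 0.368 = 14.3055
A = e^14.3055 ≈ 1632263 acres

1630000 acres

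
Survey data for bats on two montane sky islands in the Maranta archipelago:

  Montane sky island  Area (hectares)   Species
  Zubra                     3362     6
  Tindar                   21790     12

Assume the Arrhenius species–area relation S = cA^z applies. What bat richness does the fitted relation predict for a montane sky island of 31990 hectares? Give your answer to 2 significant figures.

14

z = ln(12/6) / ln(21790/3362) = 0.6931 / 1.8689 = 0.3709
c = 6 / 3362^0.3709 = 6 / 20.32 = 0.2953
S₃ = 0.2953 × 31990^0.3709 = 0.2953 × 46.86 ≈ 13.84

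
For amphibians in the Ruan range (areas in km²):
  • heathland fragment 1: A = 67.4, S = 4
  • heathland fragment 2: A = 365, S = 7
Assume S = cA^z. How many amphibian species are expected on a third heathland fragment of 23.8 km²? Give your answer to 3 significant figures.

z = ln(7/4) / ln(365/67.4) = 0.5596 / 1.6893 = 0.3313
c = 4 / 67.4^0.3313 = 4 / 4.035 = 0.9914
S₃ = 0.9914 × 23.8^0.3313 = 0.9914 × 2.858 ≈ 2.833

2.83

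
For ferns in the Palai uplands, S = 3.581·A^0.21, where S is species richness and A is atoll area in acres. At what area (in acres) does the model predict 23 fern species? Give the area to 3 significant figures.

7020 acres

23 = 3.581 × A^0.21  ⇒  A^0.21 = 23/3.581 = 6.423
ln A = ln(6.423) / 0.21 = 1.8599 / 0.21 = 8.8564
A = e^8.8564 ≈ 7019 acres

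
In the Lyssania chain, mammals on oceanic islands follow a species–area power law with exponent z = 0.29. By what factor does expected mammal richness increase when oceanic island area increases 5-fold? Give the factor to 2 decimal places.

1.59

S₂/S₁ = (A₂/A₁)^z = 5^0.29
ln(S₂/S₁) = 0.29 × ln 5 = 0.29 × 1.6094 = 0.4667
S₂/S₁ = e^0.4667 ≈ 1.595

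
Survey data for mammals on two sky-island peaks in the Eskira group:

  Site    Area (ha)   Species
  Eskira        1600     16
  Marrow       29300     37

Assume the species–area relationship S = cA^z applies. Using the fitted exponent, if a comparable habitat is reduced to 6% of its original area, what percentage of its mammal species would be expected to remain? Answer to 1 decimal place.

z = ln(37/16) / ln(29300/1600) = 0.8383 / 2.9076 = 0.2883
S_new/S_old = (A_new/A_old)^z = 0.06^0.2883 = exp(0.2883 × -2.8134) = 0.4443

44.4%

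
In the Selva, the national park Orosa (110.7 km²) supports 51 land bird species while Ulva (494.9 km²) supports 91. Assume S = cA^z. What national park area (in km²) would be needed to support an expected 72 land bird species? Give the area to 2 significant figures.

270 km²

z = ln(91/51) / ln(494.9/110.7) = 0.5790 / 1.4975 = 0.3867
c = 51 / 110.7^0.3867 = 51 / 6.171 = 8.264
A = (72/8.264)^(1/0.3867) ⇒ ln A = ln(8.713)/0.3867 = 5.5987
A = e^5.5987 ≈ 270.1 km²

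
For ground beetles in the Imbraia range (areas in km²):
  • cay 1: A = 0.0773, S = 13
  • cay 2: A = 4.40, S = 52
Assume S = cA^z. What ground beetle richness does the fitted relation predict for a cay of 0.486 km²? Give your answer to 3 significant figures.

z = ln(52/13) / ln(4.4/0.0773) = 1.3863 / 4.0417 = 0.3430
c = 13 / 0.0773^0.3430 = 13 / 0.4156 = 31.28
S₃ = 31.28 × 0.486^0.3430 = 31.28 × 0.7808 ≈ 24.42

24.4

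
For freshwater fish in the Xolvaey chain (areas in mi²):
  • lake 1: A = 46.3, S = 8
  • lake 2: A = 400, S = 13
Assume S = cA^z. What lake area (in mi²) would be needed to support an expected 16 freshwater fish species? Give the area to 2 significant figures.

z = ln(13/8) / ln(400/46.3) = 0.4855 / 2.1563 = 0.2252
c = 8 / 46.3^0.2252 = 8 / 2.371 = 3.373
A = (16/3.373)^(1/0.2252) ⇒ ln A = ln(4.743)/0.2252 = 6.9137
A = e^6.9137 ≈ 1006 mi²

1000 mi²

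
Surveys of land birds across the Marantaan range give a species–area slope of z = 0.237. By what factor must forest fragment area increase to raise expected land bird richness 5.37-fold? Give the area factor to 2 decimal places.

1202.43

(A₂/A₁)^0.237 = 5.37, so A₂/A₁ = 5.37^(1/0.237) = 5.37^4.219
ln(A₂/A₁) = ln 5.37 / 0.237 = 1.6808 / 0.237 = 7.0921
A₂/A₁ = e^7.0921 ≈ 1202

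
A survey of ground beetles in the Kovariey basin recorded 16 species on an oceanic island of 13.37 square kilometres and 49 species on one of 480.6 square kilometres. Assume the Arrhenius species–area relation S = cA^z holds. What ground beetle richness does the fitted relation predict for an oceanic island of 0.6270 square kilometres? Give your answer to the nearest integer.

6

z = ln(49/16) / ln(480.6/13.37) = 1.1192 / 3.5820 = 0.3125
c = 16 / 13.37^0.3125 = 16 / 2.248 = 7.116
S₃ = 7.116 × 0.627^0.3125 = 7.116 × 0.8643 ≈ 6.15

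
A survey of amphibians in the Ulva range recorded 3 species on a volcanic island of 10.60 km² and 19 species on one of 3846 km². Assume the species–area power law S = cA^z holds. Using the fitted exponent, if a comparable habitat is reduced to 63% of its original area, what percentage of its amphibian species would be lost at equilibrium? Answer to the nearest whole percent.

z = ln(19/3) / ln(3846/10.6) = 1.8458 / 5.8939 = 0.3132
S_new/S_old = (A_new/A_old)^z = 0.63^0.3132 = exp(0.3132 × -0.4620) = 0.8653
Fraction lost = 1 − 0.8653 = 0.1347

13%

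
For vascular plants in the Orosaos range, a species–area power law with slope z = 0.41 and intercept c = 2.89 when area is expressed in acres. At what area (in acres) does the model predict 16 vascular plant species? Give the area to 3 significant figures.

16 = 2.89 × A^0.41  ⇒  A^0.41 = 16/2.89 = 5.536
ln A = ln(5.536) / 0.41 = 1.7113 / 0.41 = 4.1740
A = e^4.1740 ≈ 64.97 acres

65.0 acres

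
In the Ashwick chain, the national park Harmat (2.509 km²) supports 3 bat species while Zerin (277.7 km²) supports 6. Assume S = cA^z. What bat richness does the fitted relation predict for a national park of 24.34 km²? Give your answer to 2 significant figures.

4.2

z = ln(6/3) / ln(277.7/2.509) = 0.6931 / 4.7067 = 0.1473
c = 3 / 2.509^0.1473 = 3 / 1.145 = 2.62
S₃ = 2.62 × 24.34^0.1473 = 2.62 × 1.6 ≈ 4.192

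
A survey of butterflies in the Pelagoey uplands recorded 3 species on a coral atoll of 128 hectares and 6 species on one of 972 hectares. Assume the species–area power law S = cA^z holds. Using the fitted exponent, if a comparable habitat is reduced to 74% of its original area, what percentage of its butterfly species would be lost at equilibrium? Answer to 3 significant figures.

9.78%

z = ln(6/3) / ln(972/128) = 0.6931 / 2.0273 = 0.3419
S_new/S_old = (A_new/A_old)^z = 0.74^0.3419 = exp(0.3419 × -0.3011) = 0.9022
Fraction lost = 1 − 0.9022 = 0.09783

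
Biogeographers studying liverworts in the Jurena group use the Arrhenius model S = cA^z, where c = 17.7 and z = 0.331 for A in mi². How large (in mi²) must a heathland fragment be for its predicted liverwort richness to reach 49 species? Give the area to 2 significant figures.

22 mi²

49 = 17.7 × A^0.331  ⇒  A^0.331 = 49/17.7 = 2.768
ln A = ln(2.768) / 0.331 = 1.0183 / 0.331 = 3.0763
A = e^3.0763 ≈ 21.68 mi²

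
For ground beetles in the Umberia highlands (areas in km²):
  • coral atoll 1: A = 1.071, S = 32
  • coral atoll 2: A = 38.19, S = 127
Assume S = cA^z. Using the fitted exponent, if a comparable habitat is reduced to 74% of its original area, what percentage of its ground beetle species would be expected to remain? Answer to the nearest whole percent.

z = ln(127/32) / ln(38.19/1.071) = 1.3785 / 3.5740 = 0.3857
S_new/S_old = (A_new/A_old)^z = 0.74^0.3857 = exp(0.3857 × -0.3011) = 0.8904

89%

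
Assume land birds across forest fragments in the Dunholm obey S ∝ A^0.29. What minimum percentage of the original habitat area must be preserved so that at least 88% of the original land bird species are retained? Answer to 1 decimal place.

Need (A_new/A_old)^0.29 = 0.88, so A_new/A_old = 0.88^(1/0.29) = 0.88^3.448
ln(A_new/A_old) = ln 0.88 / 0.29 = -0.1278 / 0.29 = -0.4408
A_new/A_old = e^-0.4408 ≈ 0.6435

64.4%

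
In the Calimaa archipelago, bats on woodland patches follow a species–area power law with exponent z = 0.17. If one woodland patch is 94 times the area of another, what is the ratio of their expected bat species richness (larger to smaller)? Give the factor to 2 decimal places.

S₂/S₁ = (A₂/A₁)^z = 94^0.17
ln(S₂/S₁) = 0.17 × ln 94 = 0.17 × 4.5433 = 0.7724
S₂/S₁ = e^0.7724 ≈ 2.165

2.16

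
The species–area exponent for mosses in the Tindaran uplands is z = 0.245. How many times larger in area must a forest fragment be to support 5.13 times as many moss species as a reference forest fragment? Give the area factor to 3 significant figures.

(A₂/A₁)^0.245 = 5.13, so A₂/A₁ = 5.13^(1/0.245) = 5.13^4.082
ln(A₂/A₁) = ln 5.13 / 0.245 = 1.6351 / 0.245 = 6.6739
A₂/A₁ = e^6.6739 ≈ 791.5

791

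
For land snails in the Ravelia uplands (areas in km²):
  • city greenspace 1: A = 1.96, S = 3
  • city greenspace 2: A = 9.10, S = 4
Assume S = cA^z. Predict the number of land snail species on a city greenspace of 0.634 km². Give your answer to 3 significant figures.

z = ln(4/3) / ln(9.1/1.96) = 0.2877 / 1.5353 = 0.1874
c = 3 / 1.96^0.1874 = 3 / 1.134 = 2.645
S₃ = 2.645 × 0.634^0.1874 = 2.645 × 0.9182 ≈ 2.428

2.43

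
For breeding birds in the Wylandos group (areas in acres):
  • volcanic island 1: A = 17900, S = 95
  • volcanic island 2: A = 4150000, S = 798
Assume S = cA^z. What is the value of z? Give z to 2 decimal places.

Taking logs: ln S = ln c + z ln A, so z = (ln S₂ − ln S₁)/(ln A₂ − ln A₁).
z = ln(798/95) / ln(4150000/17900) = ln(8.4) / ln(231.8) = 2.1282 / 5.4461 = 0.3908

0.39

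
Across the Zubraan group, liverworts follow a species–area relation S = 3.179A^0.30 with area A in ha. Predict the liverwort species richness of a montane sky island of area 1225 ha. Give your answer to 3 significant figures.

S = 3.179 × 1225^0.3 = 3.179 × 8.442 ≈ 26.84

26.8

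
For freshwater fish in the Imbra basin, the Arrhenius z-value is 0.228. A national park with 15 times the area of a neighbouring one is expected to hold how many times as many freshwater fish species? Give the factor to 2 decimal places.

S₂/S₁ = (A₂/A₁)^z = 15^0.228
ln(S₂/S₁) = 0.228 × ln 15 = 0.228 × 2.7081 = 0.6174
S₂/S₁ = e^0.6174 ≈ 1.854

1.85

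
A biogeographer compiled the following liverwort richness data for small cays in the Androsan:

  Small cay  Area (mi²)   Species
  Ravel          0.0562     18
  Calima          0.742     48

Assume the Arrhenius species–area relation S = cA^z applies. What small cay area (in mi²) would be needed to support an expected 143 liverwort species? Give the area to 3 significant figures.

13.1 mi²

z = ln(48/18) / ln(0.742/0.0562) = 0.9808 / 2.5804 = 0.3801
c = 18 / 0.0562^0.3801 = 18 / 0.3348 = 53.77
A = (143/53.77)^(1/0.3801) ⇒ ln A = ln(2.66)/0.3801 = 2.5736
A = e^2.5736 ≈ 13.11 mi²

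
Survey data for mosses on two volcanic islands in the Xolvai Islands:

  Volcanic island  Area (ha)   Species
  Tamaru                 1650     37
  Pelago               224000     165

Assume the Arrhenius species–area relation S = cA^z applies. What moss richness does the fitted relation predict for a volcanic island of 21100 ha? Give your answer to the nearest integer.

z = ln(165/37) / ln(224000/1650) = 1.4950 / 4.9109 = 0.3044
c = 37 / 1650^0.3044 = 37 / 9.539 = 3.879
S₃ = 3.879 × 21100^0.3044 = 3.879 × 20.72 ≈ 80.38

80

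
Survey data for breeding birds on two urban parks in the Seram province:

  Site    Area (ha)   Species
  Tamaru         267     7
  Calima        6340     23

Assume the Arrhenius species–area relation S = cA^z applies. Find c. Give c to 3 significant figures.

z = ln(S₂/S₁) / ln(A₂/A₁) = ln(23/7) / ln(6340/267) = 1.1896 / 3.1674 = 0.3756
c = S₁ / A₁^z = 7 / 267^0.3756 = 7 / 8.153 = 0.8586

0.859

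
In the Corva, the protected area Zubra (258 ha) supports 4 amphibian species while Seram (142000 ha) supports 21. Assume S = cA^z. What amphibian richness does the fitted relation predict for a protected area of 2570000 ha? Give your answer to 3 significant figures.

44.9

z = ln(21/4) / ln(142000/258) = 1.6582 / 6.3106 = 0.2628
c = 4 / 258^0.2628 = 4 / 4.302 = 0.9297
S₃ = 0.9297 × 2570000^0.2628 = 0.9297 × 48.34 ≈ 44.95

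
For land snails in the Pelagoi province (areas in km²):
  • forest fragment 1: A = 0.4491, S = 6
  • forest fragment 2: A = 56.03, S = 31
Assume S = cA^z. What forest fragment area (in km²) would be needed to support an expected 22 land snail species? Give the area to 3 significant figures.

20.5 km²

z = ln(31/6) / ln(56.03/0.4491) = 1.6422 / 4.8264 = 0.3403
c = 6 / 0.4491^0.3403 = 6 / 0.7616 = 7.879
A = (22/7.879)^(1/0.3403) ⇒ ln A = ln(2.792)/0.3403 = 3.0180
A = e^3.0180 ≈ 20.45 km²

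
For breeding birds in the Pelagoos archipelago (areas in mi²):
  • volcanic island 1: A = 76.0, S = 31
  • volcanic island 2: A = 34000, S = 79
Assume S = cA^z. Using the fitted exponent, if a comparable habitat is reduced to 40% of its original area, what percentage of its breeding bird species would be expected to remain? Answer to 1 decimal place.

z = ln(79/31) / ln(34000/76) = 0.9355 / 6.1034 = 0.1533
S_new/S_old = (A_new/A_old)^z = 0.4^0.1533 = exp(0.1533 × -0.9163) = 0.869

86.9%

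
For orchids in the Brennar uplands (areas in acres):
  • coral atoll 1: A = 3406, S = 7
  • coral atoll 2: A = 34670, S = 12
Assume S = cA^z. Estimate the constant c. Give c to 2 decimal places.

z = ln(S₂/S₁) / ln(A₂/A₁) = ln(12/7) / ln(34670/3406) = 0.5390 / 2.3203 = 0.2323
c = S₁ / A₁^z = 7 / 3406^0.2323 = 7 / 6.615 = 1.058

1.06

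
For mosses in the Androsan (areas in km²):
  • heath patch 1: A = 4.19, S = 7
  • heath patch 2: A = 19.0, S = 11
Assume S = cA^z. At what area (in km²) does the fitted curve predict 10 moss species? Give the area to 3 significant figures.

z = ln(11/7) / ln(19/4.19) = 0.4520 / 1.5117 = 0.2990
c = 7 / 4.19^0.2990 = 7 / 1.535 = 4.561
A = (10/4.561)^(1/0.2990) ⇒ ln A = ln(2.192)/0.2990 = 2.6257
A = e^2.6257 ≈ 13.81 km²

13.8 km²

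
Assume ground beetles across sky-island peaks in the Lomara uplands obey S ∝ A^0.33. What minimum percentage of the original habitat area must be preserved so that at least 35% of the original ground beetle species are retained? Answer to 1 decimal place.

Need (A_new/A_old)^0.33 = 0.35, so A_new/A_old = 0.35^(1/0.33) = 0.35^3.03
ln(A_new/A_old) = ln 0.35 / 0.33 = -1.0498 / 0.33 = -3.1813
A_new/A_old = e^-3.1813 ≈ 0.04153

4.2%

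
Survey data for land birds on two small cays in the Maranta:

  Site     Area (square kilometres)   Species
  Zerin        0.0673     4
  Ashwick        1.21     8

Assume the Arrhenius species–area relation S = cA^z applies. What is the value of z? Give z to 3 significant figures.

0.240

Taking logs: ln S = ln c + z ln A, so z = (ln S₂ − ln S₁)/(ln A₂ − ln A₁).
z = ln(8/4) / ln(1.21/0.0673) = ln(2) / ln(17.98) = 0.6931 / 2.8892 = 0.2399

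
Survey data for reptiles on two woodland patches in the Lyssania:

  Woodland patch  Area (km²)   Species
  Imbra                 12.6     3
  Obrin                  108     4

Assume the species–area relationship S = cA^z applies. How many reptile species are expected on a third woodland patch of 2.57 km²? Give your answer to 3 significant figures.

z = ln(4/3) / ln(108/12.6) = 0.2877 / 2.1484 = 0.1339
c = 3 / 12.6^0.1339 = 3 / 1.404 = 2.137
S₃ = 2.137 × 2.57^0.1339 = 2.137 × 1.135 ≈ 2.425

2.42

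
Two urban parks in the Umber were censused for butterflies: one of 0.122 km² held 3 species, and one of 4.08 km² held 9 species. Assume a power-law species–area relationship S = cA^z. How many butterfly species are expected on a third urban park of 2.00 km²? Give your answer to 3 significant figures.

z = ln(9/3) / ln(4.08/0.122) = 1.0986 / 3.5098 = 0.3130
c = 3 / 0.122^0.3130 = 3 / 0.5176 = 5.796
S₃ = 5.796 × 2^0.3130 = 5.796 × 1.242 ≈ 7.2

7.20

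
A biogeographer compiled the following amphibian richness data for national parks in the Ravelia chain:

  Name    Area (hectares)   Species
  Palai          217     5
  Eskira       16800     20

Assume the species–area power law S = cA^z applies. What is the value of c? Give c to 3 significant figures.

z = ln(S₂/S₁) / ln(A₂/A₁) = ln(20/5) / ln(16800/217) = 1.3863 / 4.3492 = 0.3187
c = S₁ / A₁^z = 5 / 217^0.3187 = 5 / 5.556 = 0.9

0.900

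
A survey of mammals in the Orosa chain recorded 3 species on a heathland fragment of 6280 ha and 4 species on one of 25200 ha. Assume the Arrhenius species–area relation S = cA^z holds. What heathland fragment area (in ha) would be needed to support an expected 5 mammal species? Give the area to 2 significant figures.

z = ln(4/3) / ln(25200/6280) = 0.2877 / 1.3895 = 0.2070
c = 3 / 6280^0.2070 = 3 / 6.114 = 0.4907
A = (5/0.4907)^(1/0.2070) ⇒ ln A = ln(10.19)/0.2070 = 11.2124
A = e^11.2124 ≈ 74040 ha

74000 ha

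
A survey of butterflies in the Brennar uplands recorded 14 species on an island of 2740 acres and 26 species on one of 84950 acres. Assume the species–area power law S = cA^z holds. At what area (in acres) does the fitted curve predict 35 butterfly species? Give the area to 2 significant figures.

z = ln(26/14) / ln(84950/2740) = 0.6190 / 3.4341 = 0.1803
c = 14 / 2740^0.1803 = 14 / 4.166 = 3.361
A = (35/3.361)^(1/0.1803) ⇒ ln A = ln(10.41)/0.1803 = 12.9988
A = e^12.9988 ≈ 441889 acres

440000 acres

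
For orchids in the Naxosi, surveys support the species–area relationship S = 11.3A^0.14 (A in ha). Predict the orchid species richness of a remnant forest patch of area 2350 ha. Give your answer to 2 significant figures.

33

S = 11.3 × 2350^0.14
ln S = ln 11.3 + 0.14 × ln 2350 = 2.4248 + 0.14 × 7.7622 = 3.5115
S = e^3.5115 ≈ 33.5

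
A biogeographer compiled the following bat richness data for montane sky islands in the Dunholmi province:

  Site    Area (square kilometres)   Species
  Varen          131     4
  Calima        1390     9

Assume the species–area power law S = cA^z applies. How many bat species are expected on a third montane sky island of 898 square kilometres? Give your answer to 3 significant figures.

z = ln(9/4) / ln(1390/131) = 0.8109 / 2.3619 = 0.3433
c = 4 / 131^0.3433 = 4 / 5.333 = 0.7501
S₃ = 0.7501 × 898^0.3433 = 0.7501 × 10.33 ≈ 7.746

7.75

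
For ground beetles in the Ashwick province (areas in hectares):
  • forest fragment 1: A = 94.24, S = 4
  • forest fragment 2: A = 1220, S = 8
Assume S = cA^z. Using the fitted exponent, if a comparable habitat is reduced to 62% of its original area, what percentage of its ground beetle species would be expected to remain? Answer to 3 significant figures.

z = ln(8/4) / ln(1220/94.24) = 0.6931 / 2.5608 = 0.2707
S_new/S_old = (A_new/A_old)^z = 0.62^0.2707 = exp(0.2707 × -0.4780) = 0.8786

87.9%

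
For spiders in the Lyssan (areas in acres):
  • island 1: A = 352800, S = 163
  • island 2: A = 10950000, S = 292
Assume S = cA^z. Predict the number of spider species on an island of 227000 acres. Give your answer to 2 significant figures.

150

z = ln(292/163) / ln(10950000/352800) = 0.5830 / 3.4352 = 0.1697
c = 163 / 352800^0.1697 = 163 / 8.74 = 18.65
S₃ = 18.65 × 227000^0.1697 = 18.65 × 8.11 ≈ 151.2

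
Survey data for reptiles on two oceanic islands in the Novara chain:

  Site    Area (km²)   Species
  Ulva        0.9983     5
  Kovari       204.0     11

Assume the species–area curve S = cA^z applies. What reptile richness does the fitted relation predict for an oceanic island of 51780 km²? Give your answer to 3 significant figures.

25.0

z = ln(11/5) / ln(204/0.9983) = 0.7885 / 5.3198 = 0.1482
c = 5 / 0.9983^0.1482 = 5 / 0.9997 = 5.001
S₃ = 5.001 × 51780^0.1482 = 5.001 × 4.997 ≈ 24.99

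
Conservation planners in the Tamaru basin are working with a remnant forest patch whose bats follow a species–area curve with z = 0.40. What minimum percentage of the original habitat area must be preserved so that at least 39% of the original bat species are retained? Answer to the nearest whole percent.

9%

Need (A_new/A_old)^0.4 = 0.39, so A_new/A_old = 0.39^(1/0.4) = 0.39^2.5
ln(A_new/A_old) = ln 0.39 / 0.4 = -0.9416 / 0.4 = -2.3540
A_new/A_old = e^-2.3540 ≈ 0.09499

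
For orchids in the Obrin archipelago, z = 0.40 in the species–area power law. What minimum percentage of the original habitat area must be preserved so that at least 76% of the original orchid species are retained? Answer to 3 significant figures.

Need (A_new/A_old)^0.4 = 0.76, so A_new/A_old = 0.76^(1/0.4) = 0.76^2.5
ln(A_new/A_old) = ln 0.76 / 0.4 = -0.2744 / 0.4 = -0.6861
A_new/A_old = e^-0.6861 ≈ 0.5035

50.4%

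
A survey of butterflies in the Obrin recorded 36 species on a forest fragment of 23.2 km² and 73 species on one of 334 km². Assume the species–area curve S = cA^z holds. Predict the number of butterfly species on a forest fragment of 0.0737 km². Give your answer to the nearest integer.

z = ln(73/36) / ln(334/23.2) = 0.7069 / 2.6670 = 0.2651
c = 36 / 23.2^0.2651 = 36 / 2.301 = 15.64
S₃ = 15.64 × 0.0737^0.2651 = 15.64 × 0.501 ≈ 7.837

8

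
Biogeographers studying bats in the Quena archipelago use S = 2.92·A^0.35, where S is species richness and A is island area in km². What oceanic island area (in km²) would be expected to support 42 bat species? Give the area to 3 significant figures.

42 = 2.92 × A^0.35  ⇒  A^0.35 = 42/2.92 = 14.38
ln A = ln(14.38) / 0.35 = 2.6661 / 0.35 = 7.6174
A = e^7.6174 ≈ 2033 km²

2030 km²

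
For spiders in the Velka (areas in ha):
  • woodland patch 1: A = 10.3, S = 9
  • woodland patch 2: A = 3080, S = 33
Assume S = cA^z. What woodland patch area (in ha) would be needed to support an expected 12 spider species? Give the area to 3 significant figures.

36.4 ha

z = ln(33/9) / ln(3080/10.3) = 1.2993 / 5.7005 = 0.2279
c = 9 / 10.3^0.2279 = 9 / 1.702 = 5.289
A = (12/5.289)^(1/0.2279) ⇒ ln A = ln(2.269)/0.2279 = 3.5943
A = e^3.5943 ≈ 36.39 ha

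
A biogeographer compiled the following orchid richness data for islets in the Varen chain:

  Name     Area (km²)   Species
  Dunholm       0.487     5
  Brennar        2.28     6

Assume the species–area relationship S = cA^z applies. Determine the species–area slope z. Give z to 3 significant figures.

0.118

Taking logs: ln S = ln c + z ln A, so z = (ln S₂ − ln S₁)/(ln A₂ − ln A₁).
z = ln(6/5) / ln(2.28/0.487) = ln(1.2) / ln(4.682) = 0.1823 / 1.5437 = 0.1181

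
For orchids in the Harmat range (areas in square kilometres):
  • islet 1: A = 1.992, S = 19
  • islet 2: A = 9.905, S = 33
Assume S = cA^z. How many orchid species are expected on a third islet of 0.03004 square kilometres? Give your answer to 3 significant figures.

z = ln(33/19) / ln(9.905/1.992) = 0.5521 / 1.6039 = 0.3442
c = 19 / 1.992^0.3442 = 19 / 1.268 = 14.99
S₃ = 14.99 × 0.03004^0.3442 = 14.99 × 0.2992 ≈ 4.485

4.48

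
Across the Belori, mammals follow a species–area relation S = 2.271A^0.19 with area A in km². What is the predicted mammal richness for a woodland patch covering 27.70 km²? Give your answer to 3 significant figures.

4.27

S = 2.271 × 27.7^0.19
ln S = ln 2.271 + 0.19 × ln 27.7 = 0.8202 + 0.19 × 3.3214 = 1.4513
S = e^1.4513 ≈ 4.269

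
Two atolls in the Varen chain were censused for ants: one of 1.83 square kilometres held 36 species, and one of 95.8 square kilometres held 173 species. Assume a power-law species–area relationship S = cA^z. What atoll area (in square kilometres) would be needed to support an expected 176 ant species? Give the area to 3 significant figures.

100 square kilometres

z = ln(173/36) / ln(95.8/1.83) = 1.5698 / 3.9579 = 0.3966
c = 36 / 1.83^0.3966 = 36 / 1.271 = 28.33
A = (176/28.33)^(1/0.3966) ⇒ ln A = ln(6.213)/0.3966 = 4.6056
A = e^4.6056 ≈ 100 square kilometres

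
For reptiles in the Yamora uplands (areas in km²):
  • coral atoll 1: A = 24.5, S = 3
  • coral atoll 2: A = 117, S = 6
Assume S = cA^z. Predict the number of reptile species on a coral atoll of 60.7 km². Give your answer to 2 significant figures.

z = ln(6/3) / ln(117/24.5) = 0.6931 / 1.5635 = 0.4433
c = 3 / 24.5^0.4433 = 3 / 4.129 = 0.7265
S₃ = 0.7265 × 60.7^0.4433 = 0.7265 × 6.174 ≈ 4.485

4.5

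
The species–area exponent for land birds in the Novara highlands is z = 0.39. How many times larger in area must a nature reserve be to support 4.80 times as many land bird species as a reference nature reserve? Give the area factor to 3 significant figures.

(A₂/A₁)^0.39 = 4.8, so A₂/A₁ = 4.8^(1/0.39) = 4.8^2.564
ln(A₂/A₁) = ln 4.8 / 0.39 = 1.5686 / 0.39 = 4.0221
A₂/A₁ = e^4.0221 ≈ 55.82

55.8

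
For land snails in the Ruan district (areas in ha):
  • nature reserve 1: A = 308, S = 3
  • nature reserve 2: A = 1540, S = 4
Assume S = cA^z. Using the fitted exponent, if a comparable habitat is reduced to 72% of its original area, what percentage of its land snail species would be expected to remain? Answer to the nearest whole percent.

94%

z = ln(4/3) / ln(1540/308) = 0.2877 / 1.6094 = 0.1787
S_new/S_old = (A_new/A_old)^z = 0.72^0.1787 = exp(0.1787 × -0.3285) = 0.943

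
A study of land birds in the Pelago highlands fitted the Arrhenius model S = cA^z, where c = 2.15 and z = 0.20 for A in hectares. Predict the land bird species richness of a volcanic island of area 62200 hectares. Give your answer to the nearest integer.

20 species

S = 2.15 × 62200^0.2 = 2.15 × 9.094 ≈ 19.55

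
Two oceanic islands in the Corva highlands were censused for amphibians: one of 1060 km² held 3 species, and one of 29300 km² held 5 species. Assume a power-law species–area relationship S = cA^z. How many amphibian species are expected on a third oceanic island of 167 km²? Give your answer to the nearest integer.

z = ln(5/3) / ln(29300/1060) = 0.5108 / 3.3193 = 0.1539
c = 3 / 1060^0.1539 = 3 / 2.921 = 1.027
S₃ = 1.027 × 167^0.1539 = 1.027 × 2.198 ≈ 2.257

2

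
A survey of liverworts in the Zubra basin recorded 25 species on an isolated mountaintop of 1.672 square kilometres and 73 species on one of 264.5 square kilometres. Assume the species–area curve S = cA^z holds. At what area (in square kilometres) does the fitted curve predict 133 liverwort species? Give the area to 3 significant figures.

z = ln(73/25) / ln(264.5/1.672) = 1.0716 / 5.0638 = 0.2116
c = 25 / 1.672^0.2116 = 25 / 1.115 = 22.42
A = (133/22.42)^(1/0.2116) ⇒ ln A = ln(5.931)/0.2116 = 8.4126
A = e^8.4126 ≈ 4504 square kilometres

4500 square kilometres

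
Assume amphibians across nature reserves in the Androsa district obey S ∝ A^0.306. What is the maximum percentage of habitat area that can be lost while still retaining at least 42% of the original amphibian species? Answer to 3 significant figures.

94.1%

Need (A_new/A_old)^0.306 = 0.42, so A_new/A_old = 0.42^(1/0.306) = 0.42^3.268
ln(A_new/A_old) = ln 0.42 / 0.306 = -0.8675 / 0.306 = -2.8350
A_new/A_old = e^-2.8350 ≈ 0.05872
Fraction that can be lost = 1 − 0.05872 = 0.9413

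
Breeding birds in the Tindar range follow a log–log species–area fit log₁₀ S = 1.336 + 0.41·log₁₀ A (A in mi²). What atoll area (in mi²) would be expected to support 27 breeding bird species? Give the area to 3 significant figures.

27 = 21.68 × A^0.41  ⇒  A^0.41 = 27/21.68 = 1.246
ln A = ln(1.246) / 0.41 = 0.2196 / 0.41 = 0.5356
A = e^0.5356 ≈ 1.708 mi²

1.71 mi²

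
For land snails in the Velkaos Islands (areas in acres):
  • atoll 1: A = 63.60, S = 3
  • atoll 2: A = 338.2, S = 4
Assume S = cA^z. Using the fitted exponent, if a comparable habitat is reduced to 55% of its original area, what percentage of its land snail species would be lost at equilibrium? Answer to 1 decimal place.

z = ln(4/3) / ln(338.2/63.6) = 0.2877 / 1.6710 = 0.1722
S_new/S_old = (A_new/A_old)^z = 0.55^0.1722 = exp(0.1722 × -0.5978) = 0.9022
Fraction lost = 1 − 0.9022 = 0.0978

9.8%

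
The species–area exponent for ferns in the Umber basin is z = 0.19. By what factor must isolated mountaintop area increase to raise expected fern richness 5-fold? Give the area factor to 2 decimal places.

(A₂/A₁)^0.19 = 5, so A₂/A₁ = 5^(1/0.19) = 5^5.263
ln(A₂/A₁) = ln 5 / 0.19 = 1.6094 / 0.19 = 8.4707
A₂/A₁ = e^8.4707 ≈ 4773

4772.98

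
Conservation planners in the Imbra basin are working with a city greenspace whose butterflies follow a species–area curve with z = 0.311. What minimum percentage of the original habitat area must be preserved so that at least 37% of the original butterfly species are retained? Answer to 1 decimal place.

Need (A_new/A_old)^0.311 = 0.37, so A_new/A_old = 0.37^(1/0.311) = 0.37^3.215
ln(A_new/A_old) = ln 0.37 / 0.311 = -0.9943 / 0.311 = -3.1970
A_new/A_old = e^-3.1970 ≈ 0.04089

4.1%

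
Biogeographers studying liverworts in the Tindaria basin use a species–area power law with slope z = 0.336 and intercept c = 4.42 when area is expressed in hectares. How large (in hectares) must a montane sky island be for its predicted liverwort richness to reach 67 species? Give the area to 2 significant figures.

67 = 4.42 × A^0.336  ⇒  A^0.336 = 67/4.42 = 15.16
ln A = ln(15.16) / 0.336 = 2.7186 / 0.336 = 8.0909
A = e^8.0909 ≈ 3265 hectares

3300 hectares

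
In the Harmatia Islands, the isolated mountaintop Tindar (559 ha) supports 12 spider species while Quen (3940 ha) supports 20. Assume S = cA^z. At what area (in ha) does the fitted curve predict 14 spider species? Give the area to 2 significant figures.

z = ln(20/12) / ln(3940/559) = 0.5108 / 1.9528 = 0.2616
c = 12 / 559^0.2616 = 12 / 5.232 = 2.293
A = (14/2.293)^(1/0.2616) ⇒ ln A = ln(6.104)/0.2616 = 6.9154
A = e^6.9154 ≈ 1008 ha

1000 ha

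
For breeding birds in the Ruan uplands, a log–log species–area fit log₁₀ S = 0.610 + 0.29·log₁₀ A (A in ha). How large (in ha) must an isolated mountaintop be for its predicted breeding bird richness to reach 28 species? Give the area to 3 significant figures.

28 = 4.074 × A^0.29  ⇒  A^0.29 = 28/4.074 = 6.873
ln A = ln(6.873) / 0.29 = 1.9276 / 0.29 = 6.6470
A = e^6.6470 ≈ 770.5 ha

770 ha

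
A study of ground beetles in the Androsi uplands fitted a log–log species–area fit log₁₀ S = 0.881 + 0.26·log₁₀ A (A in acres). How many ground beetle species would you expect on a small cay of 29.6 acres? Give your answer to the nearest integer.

18 species

S = 7.603 × 29.6^0.26 = 7.603 × 2.413 ≈ 18.35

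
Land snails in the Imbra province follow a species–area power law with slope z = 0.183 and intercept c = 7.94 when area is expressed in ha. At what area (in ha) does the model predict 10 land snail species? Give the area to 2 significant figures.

10 = 7.94 × A^0.183  ⇒  A^0.183 = 10/7.94 = 1.259
ln A = ln(1.259) / 0.183 = 0.2307 / 0.183 = 1.2605
A = e^1.2605 ≈ 3.527 ha

3.5 ha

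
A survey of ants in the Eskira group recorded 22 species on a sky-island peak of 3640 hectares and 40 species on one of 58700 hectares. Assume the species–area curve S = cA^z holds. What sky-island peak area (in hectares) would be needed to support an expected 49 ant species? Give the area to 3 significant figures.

z = ln(40/22) / ln(58700/3640) = 0.5978 / 2.7805 = 0.2150
c = 22 / 3640^0.2150 = 22 / 5.83 = 3.773
A = (49/3.773)^(1/0.2150) ⇒ ln A = ln(12.99)/0.2150 = 11.9240
A = e^11.9240 ≈ 150850 hectares

151000 hectares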